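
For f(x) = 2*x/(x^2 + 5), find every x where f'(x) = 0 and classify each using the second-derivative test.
f'(x) = 2*(5 - x^2)/(x^4 + 10*x^2 + 25)

Solve f'(x) = 0:
  f'(x) = -2*(x^2 - 5)/(x^2 + 5)^2; the denominator is positive wherever f is defined, so f'(x) = 0 ⇔ 10 - 2*x^2 = 0.
  Factor: 10 - 2*x^2 = -2*(x^2 - 5); x^2 - 5 = 0 has no rational roots; quadratic formula: x = (0 ± √20)/2.
  ⇒ x = -sqrt(5) ≈ -2.2361, sqrt(5) ≈ 2.2361

f''(x) = 4*x*(x^2 - 15)/(x^2 + 5)^3
Second-derivative test at each critical point:
  f''(-2.2361) = 0.0894 > 0 → local minimum
  f''(2.2361) = -0.0894 < 0 → local maximum

Critical points: x = -sqrt(5) ≈ -2.2361 (local minimum); x = sqrt(5) ≈ 2.2361 (local maximum)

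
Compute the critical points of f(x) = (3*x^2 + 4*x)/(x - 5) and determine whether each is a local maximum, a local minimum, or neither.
f'(x) = (3*x^2 - 30*x - 20)/(x^2 - 10*x + 25)

Solve f'(x) = 0:
  f'(x) = (3*x^2 - 30*x - 20)/(x - 5)^2; the denominator is positive wherever f is defined, so f'(x) = 0 ⇔ 3*x^2 - 30*x - 20 = 0.
  3*x^2 - 30*x - 20 = 0 has no rational roots; quadratic formula: x = (30 ± √1140)/6.
  ⇒ x = 5 - sqrt(285)/3 ≈ -0.6273, 5 + sqrt(285)/3 ≈ 10.6273

f''(x) = 190/(x^3 - 15*x^2 + 75*x - 125)
Second-derivative test at each critical point:
  f''(-0.6273) = -1.0662 < 0 → local maximum
  f''(10.6273) = 1.0662 > 0 → local minimum

Critical points: x = 5 - sqrt(285)/3 ≈ -0.6273 (local maximum); x = 5 + sqrt(285)/3 ≈ 10.6273 (local minimum)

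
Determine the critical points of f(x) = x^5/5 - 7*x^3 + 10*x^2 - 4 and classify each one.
f'(x) = x*(x^3 - 21*x + 20)

Solve f'(x) = 0:
  Factor: x^4 - 21*x^2 + 20*x = x*(x - 4)*(x - 1)*(x + 5) = 0.
  ⇒ x = -5, 0, 1, 4

f''(x) = 4*x^3 - 42*x + 20
Second-derivative test at each critical point:
  f''(-5) = -270 < 0 → local maximum
  f''(0) = 20 > 0 → local minimum
  f''(1) = -18 < 0 → local maximum
  f''(4) = 108 > 0 → local minimum

Critical points: x = -5 (local maximum); x = 0 (local minimum); x = 1 (local maximum); x = 4 (local minimum)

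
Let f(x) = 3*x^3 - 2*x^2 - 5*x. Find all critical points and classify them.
f'(x) = 9*x^2 - 4*x - 5

Solve f'(x) = 0:
  Factor: 9*x^2 - 4*x - 5 = (x - 1)*(9*x + 5) = 0.
  ⇒ x = -5/9, 1

f''(x) = 18*x - 4
Second-derivative test at each critical point:
  f''(-5/9) = -14 < 0 → local maximum
  f''(1) = 14 > 0 → local minimum

Critical points: x = -5/9 (local maximum); x = 1 (local minimum)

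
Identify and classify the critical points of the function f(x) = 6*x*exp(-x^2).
f'(x) = 6*(1 - 2*x^2)*exp(-x^2)

Solve f'(x) = 0:
  f'(x) = (6 - 12*x^2)·exp(-x^2) and exp(-x^2) > 0 for every x, so f'(x) = 0 ⇔ 6 - 12*x^2 = 0.
  Factor: 6 - 12*x^2 = -6*(2*x^2 - 1); 2*x^2 - 1 = 0 has no rational roots; quadratic formula: x = (0 ± √8)/4.
  ⇒ x = -sqrt(2)/2 ≈ -0.7071, sqrt(2)/2 ≈ 0.7071

f''(x) = (24*x^3 - 36*x)*exp(-x^2)
Second-derivative test at each critical point:
  f''(-0.7071) = 10.2932 > 0 → local minimum
  f''(0.7071) = -10.2932 < 0 → local maximum

Critical points: x = -sqrt(2)/2 ≈ -0.7071 (local minimum); x = sqrt(2)/2 ≈ 0.7071 (local maximum)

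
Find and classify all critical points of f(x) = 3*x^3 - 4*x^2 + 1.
f'(x) = x*(9*x - 8)

Solve f'(x) = 0:
  Factor: 9*x^2 - 8*x = x*(9*x - 8) = 0.
  ⇒ x = 0, 8/9

f''(x) = 18*x - 8
Second-derivative test at each critical point:
  f''(0) = -8 < 0 → local maximum
  f''(8/9) = 8 > 0 → local minimum

Critical points: x = 0 (local maximum); x = 8/9 (local minimum)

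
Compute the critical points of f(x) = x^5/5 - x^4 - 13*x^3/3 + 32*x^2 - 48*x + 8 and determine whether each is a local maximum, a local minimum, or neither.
f'(x) = x^4 - 4*x^3 - 13*x^2 + 64*x - 48

Solve f'(x) = 0:
  Factor: x^4 - 4*x^3 - 13*x^2 + 64*x - 48 = (x - 4)*(x - 3)*(x - 1)*(x + 4) = 0.
  ⇒ x = -4, 1, 3, 4

f''(x) = 4*x^3 - 12*x^2 - 26*x + 64
Second-derivative test at each critical point:
  f''(-4) = -280 < 0 → local maximum
  f''(1) = 30 > 0 → local minimum
  f''(3) = -14 < 0 → local maximum
  f''(4) = 24 > 0 → local minimum

Critical points: x = -4 (local maximum); x = 1 (local minimum); x = 3 (local maximum); x = 4 (local minimum)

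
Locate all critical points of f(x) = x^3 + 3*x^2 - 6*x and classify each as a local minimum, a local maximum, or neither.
f'(x) = 3*x^2 + 6*x - 6

Solve f'(x) = 0:
  Factor: 3*x^2 + 6*x - 6 = 3*(x^2 + 2*x - 2); x^2 + 2*x - 2 = 0 has no rational roots; quadratic formula: x = (-2 ± √12)/2.
  ⇒ x = -sqrt(3) - 1 ≈ -2.7321, -1 + sqrt(3) ≈ 0.7321

f''(x) = 6*x + 6
Second-derivative test at each critical point:
  f''(-2.7321) = -10.3923 < 0 → local maximum
  f''(0.7321) = 10.3923 > 0 → local minimum

Critical points: x = -sqrt(3) - 1 ≈ -2.7321 (local maximum); x = -1 + sqrt(3) ≈ 0.7321 (local minimum)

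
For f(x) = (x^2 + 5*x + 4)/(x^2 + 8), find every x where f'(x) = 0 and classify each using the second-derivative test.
f'(x) = (-5*x^2 + 8*x + 40)/(x^4 + 16*x^2 + 64)

Solve f'(x) = 0:
  f'(x) = -(5*x^2 - 8*x - 40)/(x^2 + 8)^2; the denominator is positive wherever f is defined, so f'(x) = 0 ⇔ -5*x^2 + 8*x + 40 = 0.
  5*x^2 - 8*x - 40 = 0 has no rational roots; quadratic formula: x = (8 ± √864)/10.
  ⇒ x = 4/5 - 6*sqrt(6)/5 ≈ -2.1394, 4/5 + 6*sqrt(6)/5 ≈ 3.7394

f''(x) = 2*(5*x^3 - 12*x^2 - 120*x + 32)/(x^6 + 24*x^4 + 192*x^2 + 512)
Second-derivative test at each critical point:
  f''(-2.1394) = 0.1858 > 0 → local minimum
  f''(3.7394) = -0.0608 < 0 → local maximum

Critical points: x = 4/5 - 6*sqrt(6)/5 ≈ -2.1394 (local minimum); x = 4/5 + 6*sqrt(6)/5 ≈ 3.7394 (local maximum)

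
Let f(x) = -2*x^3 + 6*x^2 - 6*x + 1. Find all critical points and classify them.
f'(x) = -6*x^2 + 12*x - 6

Solve f'(x) = 0:
  Factor: -6*x^2 + 12*x - 6 = -6*(x - 1)^2 = 0.
  ⇒ x = 1

f''(x) = 12 - 12*x
Second-derivative test at each critical point:
  f''(1) = 0, so the second-derivative test is inconclusive; use the first-derivative test: f'(3/4) = -0.3750, f'(5/4) = -0.3750 — f' is negative on both sides (no sign change) → neither a local maximum nor a local minimum

Critical points: x = 1 (neither)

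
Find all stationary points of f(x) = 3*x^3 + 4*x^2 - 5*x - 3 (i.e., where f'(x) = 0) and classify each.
f'(x) = 9*x^2 + 8*x - 5

Solve f'(x) = 0:
  9*x^2 + 8*x - 5 = 0 has no rational roots; quadratic formula: x = (-8 ± √244)/18.
  ⇒ x = -sqrt(61)/9 - 4/9 ≈ -1.3122, -4/9 + sqrt(61)/9 ≈ 0.4234

f''(x) = 18*x + 8
Second-derivative test at each critical point:
  f''(-1.3122) = -15.6205 < 0 → local maximum
  f''(0.4234) = 15.6205 > 0 → local minimum

Critical points: x = -sqrt(61)/9 - 4/9 ≈ -1.3122 (local maximum); x = -4/9 + sqrt(61)/9 ≈ 0.4234 (local minimum)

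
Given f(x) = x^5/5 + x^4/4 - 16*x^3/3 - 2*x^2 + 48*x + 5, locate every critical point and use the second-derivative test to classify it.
f'(x) = x^4 + x^3 - 16*x^2 - 4*x + 48

Solve f'(x) = 0:
  Factor: x^4 + x^3 - 16*x^2 - 4*x + 48 = (x - 3)*(x - 2)*(x + 2)*(x + 4) = 0.
  ⇒ x = -4, -2, 2, 3

f''(x) = 4*x^3 + 3*x^2 - 32*x - 4
Second-derivative test at each critical point:
  f''(-4) = -84 < 0 → local maximum
  f''(-2) = 40 > 0 → local minimum
  f''(2) = -24 < 0 → local maximum
  f''(3) = 35 > 0 → local minimum

Critical points: x = -4 (local maximum); x = -2 (local minimum); x = 2 (local maximum); x = 3 (local minimum)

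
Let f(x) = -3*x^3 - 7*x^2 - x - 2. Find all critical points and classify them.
f'(x) = -9*x^2 - 14*x - 1

Solve f'(x) = 0:
  9*x^2 + 14*x + 1 = 0 has no rational roots; quadratic formula: x = (-14 ± √160)/18.
  ⇒ x = -7/9 - 2*sqrt(10)/9 ≈ -1.4805, -7/9 + 2*sqrt(10)/9 ≈ -0.0750

f''(x) = -18*x - 14
Second-derivative test at each critical point:
  f''(-1.4805) = 12.6491 > 0 → local minimum
  f''(-0.0750) = -12.6491 < 0 → local maximum

Critical points: x = -7/9 - 2*sqrt(10)/9 ≈ -1.4805 (local minimum); x = -7/9 + 2*sqrt(10)/9 ≈ -0.0750 (local maximum)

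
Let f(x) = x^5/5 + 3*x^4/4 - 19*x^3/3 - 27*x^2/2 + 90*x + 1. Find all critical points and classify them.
f'(x) = x^4 + 3*x^3 - 19*x^2 - 27*x + 90

Solve f'(x) = 0:
  Factor: x^4 + 3*x^3 - 19*x^2 - 27*x + 90 = (x - 3)*(x - 2)*(x + 3)*(x + 5) = 0.
  ⇒ x = -5, -3, 2, 3

f''(x) = 4*x^3 + 9*x^2 - 38*x - 27
Second-derivative test at each critical point:
  f''(-5) = -112 < 0 → local maximum
  f''(-3) = 60 > 0 → local minimum
  f''(2) = -35 < 0 → local maximum
  f''(3) = 48 > 0 → local minimum

Critical points: x = -5 (local maximum); x = -3 (local minimum); x = 2 (local maximum); x = 3 (local minimum)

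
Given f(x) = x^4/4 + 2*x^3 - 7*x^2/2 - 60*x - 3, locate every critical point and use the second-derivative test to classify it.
f'(x) = x^3 + 6*x^2 - 7*x - 60

Solve f'(x) = 0:
  Factor: x^3 + 6*x^2 - 7*x - 60 = (x - 3)*(x + 4)*(x + 5) = 0.
  ⇒ x = -5, -4, 3

f''(x) = 3*x^2 + 12*x - 7
Second-derivative test at each critical point:
  f''(-5) = 8 > 0 → local minimum
  f''(-4) = -7 < 0 → local maximum
  f''(3) = 56 > 0 → local minimum

Critical points: x = -5 (local minimum); x = -4 (local maximum); x = 3 (local minimum)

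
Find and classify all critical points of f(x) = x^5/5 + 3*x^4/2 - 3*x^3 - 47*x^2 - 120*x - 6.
f'(x) = x^4 + 6*x^3 - 9*x^2 - 94*x - 120

Solve f'(x) = 0:
  Factor: x^4 + 6*x^3 - 9*x^2 - 94*x - 120 = (x - 4)*(x + 2)*(x + 3)*(x + 5) = 0.
  ⇒ x = -5, -3, -2, 4

f''(x) = 4*x^3 + 18*x^2 - 18*x - 94
Second-derivative test at each critical point:
  f''(-5) = -54 < 0 → local maximum
  f''(-3) = 14 > 0 → local minimum
  f''(-2) = -18 < 0 → local maximum
  f''(4) = 378 > 0 → local minimum

Critical points: x = -5 (local maximum); x = -3 (local minimum); x = -2 (local maximum); x = 4 (local minimum)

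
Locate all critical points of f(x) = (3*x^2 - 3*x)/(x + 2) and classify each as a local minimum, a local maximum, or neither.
f'(x) = 3*(x^2 + 4*x - 2)/(x^2 + 4*x + 4)

Solve f'(x) = 0:
  f'(x) = 3*(x^2 + 4*x - 2)/(x + 2)^2; the denominator is positive wherever f is defined, so f'(x) = 0 ⇔ 3*x^2 + 12*x - 6 = 0.
  Factor: 3*x^2 + 12*x - 6 = 3*(x^2 + 4*x - 2); x^2 + 4*x - 2 = 0 has no rational roots; quadratic formula: x = (-4 ± √24)/2.
  ⇒ x = -sqrt(6) - 2 ≈ -4.4495, -2 + sqrt(6) ≈ 0.4495

f''(x) = 36/(x^3 + 6*x^2 + 12*x + 8)
Second-derivative test at each critical point:
  f''(-4.4495) = -2.4495 < 0 → local maximum
  f''(0.4495) = 2.4495 > 0 → local minimum

Critical points: x = -sqrt(6) - 2 ≈ -4.4495 (local maximum); x = -2 + sqrt(6) ≈ 0.4495 (local minimum)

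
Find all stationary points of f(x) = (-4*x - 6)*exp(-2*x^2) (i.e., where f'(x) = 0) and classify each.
f'(x) = 4*(2*x*(2*x + 3) - 1)*exp(-2*x^2)

Solve f'(x) = 0:
  f'(x) = (16*x^2 + 24*x - 4)·exp(-2*x^2) and exp(-2*x^2) > 0 for every x, so f'(x) = 0 ⇔ 16*x^2 + 24*x - 4 = 0.
  Factor: 16*x^2 + 24*x - 4 = 4*(4*x^2 + 6*x - 1); 4*x^2 + 6*x - 1 = 0 has no rational roots; quadratic formula: x = (-6 ± √52)/8.
  ⇒ x = -sqrt(13)/4 - 3/4 ≈ -1.6514, -3/4 + sqrt(13)/4 ≈ 0.1514

f''(x) = 8*(-8*x^3 - 12*x^2 + 6*x + 3)*exp(-2*x^2)
Second-derivative test at each critical point:
  f''(-1.6514) = -0.1234 < 0 → local maximum
  f''(0.1514) = 27.5521 > 0 → local minimum

Critical points: x = -sqrt(13)/4 - 3/4 ≈ -1.6514 (local maximum); x = -3/4 + sqrt(13)/4 ≈ 0.1514 (local minimum)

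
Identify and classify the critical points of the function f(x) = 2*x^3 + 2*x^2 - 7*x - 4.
f'(x) = 6*x^2 + 4*x - 7

Solve f'(x) = 0:
  6*x^2 + 4*x - 7 = 0 has no rational roots; quadratic formula: x = (-4 ± √184)/12.
  ⇒ x = -sqrt(46)/6 - 1/3 ≈ -1.4637, -1/3 + sqrt(46)/6 ≈ 0.7971

f''(x) = 12*x + 4
Second-derivative test at each critical point:
  f''(-1.4637) = -13.5647 < 0 → local maximum
  f''(0.7971) = 13.5647 > 0 → local minimum

Critical points: x = -sqrt(46)/6 - 1/3 ≈ -1.4637 (local maximum); x = -1/3 + sqrt(46)/6 ≈ 0.7971 (local minimum)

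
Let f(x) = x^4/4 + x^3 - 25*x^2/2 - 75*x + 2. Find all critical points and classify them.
f'(x) = x^3 + 3*x^2 - 25*x - 75

Solve f'(x) = 0:
  Factor: x^3 + 3*x^2 - 25*x - 75 = (x - 5)*(x + 3)*(x + 5) = 0.
  ⇒ x = -5, -3, 5

f''(x) = 3*x^2 + 6*x - 25
Second-derivative test at each critical point:
  f''(-5) = 20 > 0 → local minimum
  f''(-3) = -16 < 0 → local maximum
  f''(5) = 80 > 0 → local minimum

Critical points: x = -5 (local minimum); x = -3 (local maximum); x = 5 (local minimum)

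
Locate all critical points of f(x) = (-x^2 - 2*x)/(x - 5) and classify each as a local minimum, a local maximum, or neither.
f'(x) = (-x^2 + 10*x + 10)/(x^2 - 10*x + 25)

Solve f'(x) = 0:
  f'(x) = -(x^2 - 10*x - 10)/(x - 5)^2; the denominator is positive wherever f is defined, so f'(x) = 0 ⇔ -x^2 + 10*x + 10 = 0.
  x^2 - 10*x - 10 = 0 has no rational roots; quadratic formula: x = (10 ± √140)/2.
  ⇒ x = 5 - sqrt(35) ≈ -0.9161, 5 + sqrt(35) ≈ 10.9161

f''(x) = -70/(x^3 - 15*x^2 + 75*x - 125)
Second-derivative test at each critical point:
  f''(-0.9161) = 0.3381 > 0 → local minimum
  f''(10.9161) = -0.3381 < 0 → local maximum

Critical points: x = 5 - sqrt(35) ≈ -0.9161 (local minimum); x = 5 + sqrt(35) ≈ 10.9161 (local maximum)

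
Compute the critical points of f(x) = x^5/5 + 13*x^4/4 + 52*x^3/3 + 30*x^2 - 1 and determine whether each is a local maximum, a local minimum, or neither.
f'(x) = x*(x^3 + 13*x^2 + 52*x + 60)

Solve f'(x) = 0:
  Factor: x^4 + 13*x^3 + 52*x^2 + 60*x = x*(x + 2)*(x + 5)*(x + 6) = 0.
  ⇒ x = -6, -5, -2, 0

f''(x) = 4*x^3 + 39*x^2 + 104*x + 60
Second-derivative test at each critical point:
  f''(-6) = -24 < 0 → local maximum
  f''(-5) = 15 > 0 → local minimum
  f''(-2) = -24 < 0 → local maximum
  f''(0) = 60 > 0 → local minimum

Critical points: x = -6 (local maximum); x = -5 (local minimum); x = -2 (local maximum); x = 0 (local minimum)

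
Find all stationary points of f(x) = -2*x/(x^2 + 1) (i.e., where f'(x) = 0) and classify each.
f'(x) = 2*(x^2 - 1)/(x^2 + 1)^2

Solve f'(x) = 0:
  f'(x) = 2*(x - 1)*(x + 1)/(x^2 + 1)^2; the denominator is positive wherever f is defined, so f'(x) = 0 ⇔ 2*x^2 - 2 = 0.
  Factor: 2*x^2 - 2 = 2*(x - 1)*(x + 1) = 0.
  ⇒ x = -1, 1

f''(x) = 4*x*(3 - x^2)/(x^2 + 1)^3
Second-derivative test at each critical point:
  f''(-1) = -1 < 0 → local maximum
  f''(1) = 1 > 0 → local minimum

Critical points: x = -1 (local maximum); x = 1 (local minimum)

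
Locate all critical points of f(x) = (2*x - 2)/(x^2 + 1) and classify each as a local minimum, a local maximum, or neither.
f'(x) = 2*(x^2 - 2*x*(x - 1) + 1)/(x^2 + 1)^2

Solve f'(x) = 0:
  f'(x) = -2*(x^2 - 2*x - 1)/(x^2 + 1)^2; the denominator is positive wherever f is defined, so f'(x) = 0 ⇔ -2*x^2 + 4*x + 2 = 0.
  Factor: -2*x^2 + 4*x + 2 = -2*(x^2 - 2*x - 1); x^2 - 2*x - 1 = 0 has no rational roots; quadratic formula: x = (2 ± √8)/2.
  ⇒ x = 1 - sqrt(2) ≈ -0.4142, 1 + sqrt(2) ≈ 2.4142

f''(x) = 4*(4*x^2*(x - 1) + (1 - 3*x)*(x^2 + 1))/(x^2 + 1)^3
Second-derivative test at each critical point:
  f''(-0.4142) = 4.1213 > 0 → local minimum
  f''(2.4142) = -0.1213 < 0 → local maximum

Critical points: x = 1 - sqrt(2) ≈ -0.4142 (local minimum); x = 1 + sqrt(2) ≈ 2.4142 (local maximum)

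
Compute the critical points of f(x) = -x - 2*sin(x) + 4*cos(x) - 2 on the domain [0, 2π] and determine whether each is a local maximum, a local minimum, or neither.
f'(x) = -4*sin(x) - 2*cos(x) - 1

Solve f'(x) = 0 on [0, 2π]:
  f'(x) = 0 ⇔ -4*sin(x) - 2*cos(x) = 1. Write the left side as R·cos(x + φ) with R = √((-2)² + 4²) = 2*sqrt(5), cos φ = -sqrt(5)/5, sin φ = 2*sqrt(5)/5; then cos(x + φ) = sqrt(5)/10. Solve for x and keep the solutions lying in [0, 2π].
  ⇒ x = atan((-2 + sqrt(19))/(-2*sqrt(19) - 1)) + pi ≈ 2.9035, atan((-sqrt(19) - 2)/(-1 + 2*sqrt(19))) + 2*pi ≈ 5.5940

f''(x) = 2*sin(x) - 4*cos(x)
Second-derivative test at each critical point:
  f''(2.9035) = 4.3589 > 0 → local minimum
  f''(5.5940) = -4.3589 < 0 → local maximum

Critical points: x = atan((-2 + sqrt(19))/(-2*sqrt(19) - 1)) + pi ≈ 2.9035 (local minimum); x = atan((-sqrt(19) - 2)/(-1 + 2*sqrt(19))) + 2*pi ≈ 5.5940 (local maximum)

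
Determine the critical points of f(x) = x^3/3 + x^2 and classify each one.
f'(x) = x*(x + 2)

Solve f'(x) = 0:
  Factor: x^2 + 2*x = x*(x + 2) = 0.
  ⇒ x = -2, 0

f''(x) = 2*x + 2
Second-derivative test at each critical point:
  f''(-2) = -2 < 0 → local maximum
  f''(0) = 2 > 0 → local minimum

Critical points: x = -2 (local maximum); x = 0 (local minimum)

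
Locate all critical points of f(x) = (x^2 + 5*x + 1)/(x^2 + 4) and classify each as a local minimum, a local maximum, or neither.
f'(x) = (-5*x^2 + 6*x + 20)/(x^4 + 8*x^2 + 16)

Solve f'(x) = 0:
  f'(x) = -(5*x^2 - 6*x - 20)/(x^2 + 4)^2; the denominator is positive wherever f is defined, so f'(x) = 0 ⇔ -5*x^2 + 6*x + 20 = 0.
  5*x^2 - 6*x - 20 = 0 has no rational roots; quadratic formula: x = (6 ± √436)/10.
  ⇒ x = 3/5 - sqrt(109)/5 ≈ -1.4881, 3/5 + sqrt(109)/5 ≈ 2.6881

f''(x) = 2*(5*x^3 - 9*x^2 - 60*x + 12)/(x^6 + 12*x^4 + 48*x^2 + 64)
Second-derivative test at each critical point:
  f''(-1.4881) = 0.5407 > 0 → local minimum
  f''(2.6881) = -0.1657 < 0 → local maximum

Critical points: x = 3/5 - sqrt(109)/5 ≈ -1.4881 (local minimum); x = 3/5 + sqrt(109)/5 ≈ 2.6881 (local maximum)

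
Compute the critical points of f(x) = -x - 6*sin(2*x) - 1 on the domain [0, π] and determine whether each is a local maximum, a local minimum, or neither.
f'(x) = 24*sin(x)^2 - 13

Solve f'(x) = 0 on [0, π]:
  f'(x) = 0 ⇔ cos(2*x) = -1/12, i.e. 2*x = ±arccos(-1/12) + 2nπ; keep the solutions lying in [0, π].
  ⇒ x = acos(-1/12)/2 ≈ 0.8271, pi - acos(-1/12)/2 ≈ 2.3145

f''(x) = 24*sin(2*x)
Second-derivative test at each critical point:
  f''(0.8271) = 23.9165 > 0 → local minimum
  f''(2.3145) = -23.9165 < 0 → local maximum

Critical points: x = acos(-1/12)/2 ≈ 0.8271 (local minimum); x = pi - acos(-1/12)/2 ≈ 2.3145 (local maximum)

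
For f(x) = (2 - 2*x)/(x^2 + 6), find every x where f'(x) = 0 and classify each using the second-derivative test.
f'(x) = 2*(-x^2 + 2*x*(x - 1) - 6)/(x^2 + 6)^2

Solve f'(x) = 0:
  f'(x) = 2*(x^2 - 2*x - 6)/(x^2 + 6)^2; the denominator is positive wherever f is defined, so f'(x) = 0 ⇔ 2*x^2 - 4*x - 12 = 0.
  Factor: 2*x^2 - 4*x - 12 = 2*(x^2 - 2*x - 6); x^2 - 2*x - 6 = 0 has no rational roots; quadratic formula: x = (2 ± √28)/2.
  ⇒ x = 1 - sqrt(7) ≈ -1.6458, 1 + sqrt(7) ≈ 3.6458

f''(x) = 4*(4*x^2*(1 - x) + (3*x - 1)*(x^2 + 6))/(x^2 + 6)^3
Second-derivative test at each critical point:
  f''(-1.6458) = -0.1395 < 0 → local maximum
  f''(3.6458) = 0.0284 > 0 → local minimum

Critical points: x = 1 - sqrt(7) ≈ -1.6458 (local maximum); x = 1 + sqrt(7) ≈ 3.6458 (local minimum)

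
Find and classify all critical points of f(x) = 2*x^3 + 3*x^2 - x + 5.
f'(x) = 6*x^2 + 6*x - 1

Solve f'(x) = 0:
  6*x^2 + 6*x - 1 = 0 has no rational roots; quadratic formula: x = (-6 ± √60)/12.
  ⇒ x = -sqrt(15)/6 - 1/2 ≈ -1.1455, -1/2 + sqrt(15)/6 ≈ 0.1455

f''(x) = 12*x + 6
Second-derivative test at each critical point:
  f''(-1.1455) = -7.7460 < 0 → local maximum
  f''(0.1455) = 7.7460 > 0 → local minimum

Critical points: x = -sqrt(15)/6 - 1/2 ≈ -1.1455 (local maximum); x = -1/2 + sqrt(15)/6 ≈ 0.1455 (local minimum)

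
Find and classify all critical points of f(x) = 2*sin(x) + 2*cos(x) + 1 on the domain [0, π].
f'(x) = 2*sqrt(2)*cos(x + pi/4)

Solve f'(x) = 0 on [0, π]:
  f'(x) = 0 ⇔ 2*cos(x) = 2*sin(x) ⇔ tan(x) = 1, i.e. x = arctan(1) + nπ; keep the solutions lying in [0, π].
  ⇒ x = pi/4 ≈ 0.7854

f''(x) = -2*sqrt(2)*sin(x + pi/4)
Second-derivative test at each critical point:
  f''(0.7854) = -2.8284 < 0 → local maximum

Critical points: x = pi/4 ≈ 0.7854 (local maximum)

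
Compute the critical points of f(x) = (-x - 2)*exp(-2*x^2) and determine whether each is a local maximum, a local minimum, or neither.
f'(x) = (4*x*(x + 2) - 1)*exp(-2*x^2)

Solve f'(x) = 0:
  f'(x) = (4*x^2 + 8*x - 1)·exp(-2*x^2) and exp(-2*x^2) > 0 for every x, so f'(x) = 0 ⇔ 4*x^2 + 8*x - 1 = 0.
  4*x^2 + 8*x - 1 = 0 has no rational roots; quadratic formula: x = (-8 ± √80)/8.
  ⇒ x = -sqrt(5)/2 - 1 ≈ -2.1180, -1 + sqrt(5)/2 ≈ 0.1180

f''(x) = 4*(-4*x^2*(x + 2) + 3*x + 2)*exp(-2*x^2)
Second-derivative test at each critical point:
  f''(-2.1180) = -0.0011 < 0 → local maximum
  f''(0.1180) = 8.6985 > 0 → local minimum

Critical points: x = -sqrt(5)/2 - 1 ≈ -2.1180 (local maximum); x = -1 + sqrt(5)/2 ≈ 0.1180 (local minimum)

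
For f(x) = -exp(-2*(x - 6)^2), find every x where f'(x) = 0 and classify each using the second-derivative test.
f'(x) = 4*(x - 6)*exp(-2*(x - 6)^2)

Solve f'(x) = 0:
  f'(x) = (4*x - 24)·exp(-2*(x - 6)^2) and exp(-2*(x - 6)^2) > 0 for every x, so f'(x) = 0 ⇔ 4*x - 24 = 0.
  Factor: 4*x - 24 = 4*(x - 6) = 0.
  ⇒ x = 6

f''(x) = 4*(1 - 4*(x - 6)^2)*exp(-2*(x - 6)^2)
Second-derivative test at each critical point:
  f''(6) = 4 > 0 → local minimum

Critical points: x = 6 (local minimum)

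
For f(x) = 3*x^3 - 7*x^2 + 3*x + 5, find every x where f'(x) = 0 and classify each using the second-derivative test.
f'(x) = 9*x^2 - 14*x + 3

Solve f'(x) = 0:
  9*x^2 - 14*x + 3 = 0 has no rational roots; quadratic formula: x = (14 ± √88)/18.
  ⇒ x = 7/9 - sqrt(22)/9 ≈ 0.2566, sqrt(22)/9 + 7/9 ≈ 1.2989

f''(x) = 18*x - 14
Second-derivative test at each critical point:
  f''(0.2566) = -9.3808 < 0 → local maximum
  f''(1.2989) = 9.3808 > 0 → local minimum

Critical points: x = 7/9 - sqrt(22)/9 ≈ 0.2566 (local maximum); x = sqrt(22)/9 + 7/9 ≈ 1.2989 (local minimum)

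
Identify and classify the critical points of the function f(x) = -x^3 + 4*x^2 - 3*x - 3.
f'(x) = -3*x^2 + 8*x - 3

Solve f'(x) = 0:
  3*x^2 - 8*x + 3 = 0 has no rational roots; quadratic formula: x = (8 ± √28)/6.
  ⇒ x = 4/3 - sqrt(7)/3 ≈ 0.4514, sqrt(7)/3 + 4/3 ≈ 2.2153

f''(x) = 8 - 6*x
Second-derivative test at each critical point:
  f''(0.4514) = 5.2915 > 0 → local minimum
  f''(2.2153) = -5.2915 < 0 → local maximum

Critical points: x = 4/3 - sqrt(7)/3 ≈ 0.4514 (local minimum); x = sqrt(7)/3 + 4/3 ≈ 2.2153 (local maximum)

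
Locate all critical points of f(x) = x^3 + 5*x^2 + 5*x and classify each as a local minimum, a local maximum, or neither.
f'(x) = 3*x^2 + 10*x + 5

Solve f'(x) = 0:
  3*x^2 + 10*x + 5 = 0 has no rational roots; quadratic formula: x = (-10 ± √40)/6.
  ⇒ x = -5/3 - sqrt(10)/3 ≈ -2.7208, -5/3 + sqrt(10)/3 ≈ -0.6126

f''(x) = 6*x + 10
Second-derivative test at each critical point:
  f''(-2.7208) = -6.3246 < 0 → local maximum
  f''(-0.6126) = 6.3246 > 0 → local minimum

Critical points: x = -5/3 - sqrt(10)/3 ≈ -2.7208 (local maximum); x = -5/3 + sqrt(10)/3 ≈ -0.6126 (local minimum)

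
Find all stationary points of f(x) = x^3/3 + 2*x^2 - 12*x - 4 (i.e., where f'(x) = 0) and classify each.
f'(x) = x^2 + 4*x - 12

Solve f'(x) = 0:
  Factor: x^2 + 4*x - 12 = (x - 2)*(x + 6) = 0.
  ⇒ x = -6, 2

f''(x) = 2*x + 4
Second-derivative test at each critical point:
  f''(-6) = -8 < 0 → local maximum
  f''(2) = 8 > 0 → local minimum

Critical points: x = -6 (local maximum); x = 2 (local minimum)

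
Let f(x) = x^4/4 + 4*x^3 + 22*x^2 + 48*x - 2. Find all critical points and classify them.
f'(x) = x^3 + 12*x^2 + 44*x + 48

Solve f'(x) = 0:
  Factor: x^3 + 12*x^2 + 44*x + 48 = (x + 2)*(x + 4)*(x + 6) = 0.
  ⇒ x = -6, -4, -2

f''(x) = 3*x^2 + 24*x + 44
Second-derivative test at each critical point:
  f''(-6) = 8 > 0 → local minimum
  f''(-4) = -4 < 0 → local maximum
  f''(-2) = 8 > 0 → local minimum

Critical points: x = -6 (local minimum); x = -4 (local maximum); x = -2 (local minimum)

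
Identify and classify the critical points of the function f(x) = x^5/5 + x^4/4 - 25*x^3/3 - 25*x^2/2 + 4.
f'(x) = x*(x^3 + x^2 - 25*x - 25)

Solve f'(x) = 0:
  Factor: x^4 + x^3 - 25*x^2 - 25*x = x*(x - 5)*(x + 1)*(x + 5) = 0.
  ⇒ x = -5, -1, 0, 5

f''(x) = 4*x^3 + 3*x^2 - 50*x - 25
Second-derivative test at each critical point:
  f''(-5) = -200 < 0 → local maximum
  f''(-1) = 24 > 0 → local minimum
  f''(0) = -25 < 0 → local maximum
  f''(5) = 300 > 0 → local minimum

Critical points: x = -5 (local maximum); x = -1 (local minimum); x = 0 (local maximum); x = 5 (local minimum)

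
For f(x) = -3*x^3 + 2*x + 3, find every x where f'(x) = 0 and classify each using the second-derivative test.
f'(x) = 2 - 9*x^2

Solve f'(x) = 0:
  9*x^2 - 2 = 0 has no rational roots; quadratic formula: x = (0 ± √72)/18.
  ⇒ x = -sqrt(2)/3 ≈ -0.4714, sqrt(2)/3 ≈ 0.4714

f''(x) = -18*x
Second-derivative test at each critical point:
  f''(-0.4714) = 8.4853 > 0 → local minimum
  f''(0.4714) = -8.4853 < 0 → local maximum

Critical points: x = -sqrt(2)/3 ≈ -0.4714 (local minimum); x = sqrt(2)/3 ≈ 0.4714 (local maximum)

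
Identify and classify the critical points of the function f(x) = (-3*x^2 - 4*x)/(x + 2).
f'(x) = (-3*x^2 - 12*x - 8)/(x^2 + 4*x + 4)

Solve f'(x) = 0:
  f'(x) = -(3*x^2 + 12*x + 8)/(x + 2)^2; the denominator is positive wherever f is defined, so f'(x) = 0 ⇔ -3*x^2 - 12*x - 8 = 0.
  3*x^2 + 12*x + 8 = 0 has no rational roots; quadratic formula: x = (-12 ± √48)/6.
  ⇒ x = -2 - 2*sqrt(3)/3 ≈ -3.1547, -2 + 2*sqrt(3)/3 ≈ -0.8453

f''(x) = -8/(x^3 + 6*x^2 + 12*x + 8)
Second-derivative test at each critical point:
  f''(-3.1547) = 5.1962 > 0 → local minimum
  f''(-0.8453) = -5.1962 < 0 → local maximum

Critical points: x = -2 - 2*sqrt(3)/3 ≈ -3.1547 (local minimum); x = -2 + 2*sqrt(3)/3 ≈ -0.8453 (local maximum)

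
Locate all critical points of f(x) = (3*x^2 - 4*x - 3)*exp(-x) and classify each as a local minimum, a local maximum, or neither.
f'(x) = (-3*x^2 + 10*x - 1)*exp(-x)

Solve f'(x) = 0:
  f'(x) = (-3*x^2 + 10*x - 1)·exp(-x) and exp(-x) > 0 for every x, so f'(x) = 0 ⇔ -3*x^2 + 10*x - 1 = 0.
  3*x^2 - 10*x + 1 = 0 has no rational roots; quadratic formula: x = (10 ± √88)/6.
  ⇒ x = 5/3 - sqrt(22)/3 ≈ 0.1032, sqrt(22)/3 + 5/3 ≈ 3.2301

f''(x) = (3*x^2 - 16*x + 11)*exp(-x)
Second-derivative test at each critical point:
  f''(0.1032) = 8.4611 > 0 → local minimum
  f''(3.2301) = -0.3710 < 0 → local maximum

Critical points: x = 5/3 - sqrt(22)/3 ≈ 0.1032 (local minimum); x = sqrt(22)/3 + 5/3 ≈ 3.2301 (local maximum)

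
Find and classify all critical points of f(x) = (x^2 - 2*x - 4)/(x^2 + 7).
f'(x) = 2*(x^2 + 11*x - 7)/(x^4 + 14*x^2 + 49)

Solve f'(x) = 0:
  f'(x) = 2*(x^2 + 11*x - 7)/(x^2 + 7)^2; the denominator is positive wherever f is defined, so f'(x) = 0 ⇔ 2*x^2 + 22*x - 14 = 0.
  Factor: 2*x^2 + 22*x - 14 = 2*(x^2 + 11*x - 7); x^2 + 11*x - 7 = 0 has no rational roots; quadratic formula: x = (-11 ± √149)/2.
  ⇒ x = -sqrt(149)/2 - 11/2 ≈ -11.6033, -11/2 + sqrt(149)/2 ≈ 0.6033

f''(x) = 2*(-2*x^3 - 33*x^2 + 42*x + 77)/(x^6 + 21*x^4 + 147*x^2 + 343)
Second-derivative test at each critical point:
  f''(-11.6033) = -0.0012 < 0 → local maximum
  f''(0.6033) = 0.4502 > 0 → local minimum

Critical points: x = -sqrt(149)/2 - 11/2 ≈ -11.6033 (local maximum); x = -11/2 + sqrt(149)/2 ≈ 0.6033 (local minimum)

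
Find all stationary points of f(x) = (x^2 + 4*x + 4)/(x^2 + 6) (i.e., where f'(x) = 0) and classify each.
f'(x) = 4*(-x^2 + x + 6)/(x^4 + 12*x^2 + 36)

Solve f'(x) = 0:
  f'(x) = -4*(x - 3)*(x + 2)/(x^2 + 6)^2; the denominator is positive wherever f is defined, so f'(x) = 0 ⇔ -4*x^2 + 4*x + 24 = 0.
  Factor: -4*x^2 + 4*x + 24 = -4*(x - 3)*(x + 2) = 0.
  ⇒ x = -2, 3

f''(x) = 4*(2*x^3 - 3*x^2 - 36*x + 6)/(x^6 + 18*x^4 + 108*x^2 + 216)
Second-derivative test at each critical point:
  f''(-2) = 1/5 > 0 → local minimum
  f''(3) = -4/45 < 0 → local maximum

Critical points: x = -2 (local minimum); x = 3 (local maximum)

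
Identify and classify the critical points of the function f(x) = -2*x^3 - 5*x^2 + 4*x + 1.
f'(x) = -6*x^2 - 10*x + 4

Solve f'(x) = 0:
  Factor: -6*x^2 - 10*x + 4 = -2*(x + 2)*(3*x - 1) = 0.
  ⇒ x = -2, 1/3

f''(x) = -12*x - 10
Second-derivative test at each critical point:
  f''(-2) = 14 > 0 → local minimum
  f''(1/3) = -14 < 0 → local maximum

Critical points: x = -2 (local minimum); x = 1/3 (local maximum)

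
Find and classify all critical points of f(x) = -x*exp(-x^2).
f'(x) = (2*x^2 - 1)*exp(-x^2)

Solve f'(x) = 0:
  f'(x) = (2*x^2 - 1)·exp(-x^2) and exp(-x^2) > 0 for every x, so f'(x) = 0 ⇔ 2*x^2 - 1 = 0.
  2*x^2 - 1 = 0 has no rational roots; quadratic formula: x = (0 ± √8)/4.
  ⇒ x = -sqrt(2)/2 ≈ -0.7071, sqrt(2)/2 ≈ 0.7071

f''(x) = (-4*x^3 + 6*x)*exp(-x^2)
Second-derivative test at each critical point:
  f''(-0.7071) = -1.7155 < 0 → local maximum
  f''(0.7071) = 1.7155 > 0 → local minimum

Critical points: x = -sqrt(2)/2 ≈ -0.7071 (local maximum); x = sqrt(2)/2 ≈ 0.7071 (local minimum)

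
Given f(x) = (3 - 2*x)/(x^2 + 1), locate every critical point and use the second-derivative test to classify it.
f'(x) = 2*(x^2 - 3*x - 1)/(x^4 + 2*x^2 + 1)

Solve f'(x) = 0:
  f'(x) = 2*(x^2 - 3*x - 1)/(x^2 + 1)^2; the denominator is positive wherever f is defined, so f'(x) = 0 ⇔ 2*x^2 - 6*x - 2 = 0.
  Factor: 2*x^2 - 6*x - 2 = 2*(x^2 - 3*x - 1); x^2 - 3*x - 1 = 0 has no rational roots; quadratic formula: x = (3 ± √13)/2.
  ⇒ x = 3/2 - sqrt(13)/2 ≈ -0.3028, 3/2 + sqrt(13)/2 ≈ 3.3028

f''(x) = 2*(4*x^2*(3 - 2*x) + 3*(2*x - 1)*(x^2 + 1))/(x^2 + 1)^3
Second-derivative test at each critical point:
  f''(-0.3028) = -6.0509 < 0 → local maximum
  f''(3.3028) = 0.0509 > 0 → local minimum

Critical points: x = 3/2 - sqrt(13)/2 ≈ -0.3028 (local maximum); x = 3/2 + sqrt(13)/2 ≈ 3.3028 (local minimum)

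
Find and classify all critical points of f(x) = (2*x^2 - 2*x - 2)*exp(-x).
f'(x) = 2*x*(3 - x)*exp(-x)

Solve f'(x) = 0:
  f'(x) = (-2*x^2 + 6*x)·exp(-x) and exp(-x) > 0 for every x, so f'(x) = 0 ⇔ -2*x^2 + 6*x = 0.
  Factor: -2*x^2 + 6*x = -2*x*(x - 3) = 0.
  ⇒ x = 0, 3

f''(x) = 2*(x^2 - 5*x + 3)*exp(-x)
Second-derivative test at each critical point:
  f''(0) = 6 > 0 → local minimum
  f''(3) = -0.2987 < 0 → local maximum

Critical points: x = 0 (local minimum); x = 3 (local maximum)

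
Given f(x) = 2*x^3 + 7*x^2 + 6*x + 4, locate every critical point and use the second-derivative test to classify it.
f'(x) = 6*x^2 + 14*x + 6

Solve f'(x) = 0:
  Factor: 6*x^2 + 14*x + 6 = 2*(3*x^2 + 7*x + 3); 3*x^2 + 7*x + 3 = 0 has no rational roots; quadratic formula: x = (-7 ± √13)/6.
  ⇒ x = -7/6 - sqrt(13)/6 ≈ -1.7676, -7/6 + sqrt(13)/6 ≈ -0.5657

f''(x) = 12*x + 14
Second-derivative test at each critical point:
  f''(-1.7676) = -7.2111 < 0 → local maximum
  f''(-0.5657) = 7.2111 > 0 → local minimum

Critical points: x = -7/6 - sqrt(13)/6 ≈ -1.7676 (local maximum); x = -7/6 + sqrt(13)/6 ≈ -0.5657 (local minimum)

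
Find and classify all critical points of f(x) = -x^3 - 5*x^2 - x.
f'(x) = -3*x^2 - 10*x - 1

Solve f'(x) = 0:
  3*x^2 + 10*x + 1 = 0 has no rational roots; quadratic formula: x = (-10 ± √88)/6.
  ⇒ x = -5/3 - sqrt(22)/3 ≈ -3.2301, -5/3 + sqrt(22)/3 ≈ -0.1032

f''(x) = -6*x - 10
Second-derivative test at each critical point:
  f''(-3.2301) = 9.3808 > 0 → local minimum
  f''(-0.1032) = -9.3808 < 0 → local maximum

Critical points: x = -5/3 - sqrt(22)/3 ≈ -3.2301 (local minimum); x = -5/3 + sqrt(22)/3 ≈ -0.1032 (local maximum)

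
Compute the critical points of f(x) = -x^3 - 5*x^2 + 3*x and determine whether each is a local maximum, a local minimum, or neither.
f'(x) = -3*x^2 - 10*x + 3

Solve f'(x) = 0:
  3*x^2 + 10*x - 3 = 0 has no rational roots; quadratic formula: x = (-10 ± √136)/6.
  ⇒ x = -sqrt(34)/3 - 5/3 ≈ -3.6103, -5/3 + sqrt(34)/3 ≈ 0.2770

f''(x) = -6*x - 10
Second-derivative test at each critical point:
  f''(-3.6103) = 11.6619 > 0 → local minimum
  f''(0.2770) = -11.6619 < 0 → local maximum

Critical points: x = -sqrt(34)/3 - 5/3 ≈ -3.6103 (local minimum); x = -5/3 + sqrt(34)/3 ≈ 0.2770 (local maximum)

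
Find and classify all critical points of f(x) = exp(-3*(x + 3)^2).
f'(x) = 6*(-x - 3)*exp(-3*(x + 3)^2)

Solve f'(x) = 0:
  f'(x) = (-6*x - 18)·exp(-3*(x + 3)^2) and exp(-3*(x + 3)^2) > 0 for every x, so f'(x) = 0 ⇔ -6*x - 18 = 0.
  Factor: -6*x - 18 = -6*(x + 3) = 0.
  ⇒ x = -3

f''(x) = 6*(6*(x + 3)^2 - 1)*exp(-3*(x + 3)^2)
Second-derivative test at each critical point:
  f''(-3) = -6 < 0 → local maximum

Critical points: x = -3 (local maximum)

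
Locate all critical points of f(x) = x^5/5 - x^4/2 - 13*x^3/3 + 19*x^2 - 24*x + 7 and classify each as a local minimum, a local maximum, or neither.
f'(x) = x^4 - 2*x^3 - 13*x^2 + 38*x - 24

Solve f'(x) = 0:
  Factor: x^4 - 2*x^3 - 13*x^2 + 38*x - 24 = (x - 3)*(x - 2)*(x - 1)*(x + 4) = 0.
  ⇒ x = -4, 1, 2, 3

f''(x) = 4*x^3 - 6*x^2 - 26*x + 38
Second-derivative test at each critical point:
  f''(-4) = -210 < 0 → local maximum
  f''(1) = 10 > 0 → local minimum
  f''(2) = -6 < 0 → local maximum
  f''(3) = 14 > 0 → local minimum

Critical points: x = -4 (local maximum); x = 1 (local minimum); x = 2 (local maximum); x = 3 (local minimum)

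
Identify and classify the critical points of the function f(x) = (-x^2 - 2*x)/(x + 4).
f'(x) = (-x^2 - 8*x - 8)/(x^2 + 8*x + 16)

Solve f'(x) = 0:
  f'(x) = -(x^2 + 8*x + 8)/(x + 4)^2; the denominator is positive wherever f is defined, so f'(x) = 0 ⇔ -x^2 - 8*x - 8 = 0.
  x^2 + 8*x + 8 = 0 has no rational roots; quadratic formula: x = (-8 ± √32)/2.
  ⇒ x = -4 - 2*sqrt(2) ≈ -6.8284, -4 + 2*sqrt(2) ≈ -1.1716

f''(x) = -16/(x^3 + 12*x^2 + 48*x + 64)
Second-derivative test at each critical point:
  f''(-6.8284) = 0.7071 > 0 → local minimum
  f''(-1.1716) = -0.7071 < 0 → local maximum

Critical points: x = -4 - 2*sqrt(2) ≈ -6.8284 (local minimum); x = -4 + 2*sqrt(2) ≈ -1.1716 (local maximum)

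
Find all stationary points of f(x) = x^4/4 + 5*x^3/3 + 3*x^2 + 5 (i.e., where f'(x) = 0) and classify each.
f'(x) = x*(x^2 + 5*x + 6)

Solve f'(x) = 0:
  Factor: x^3 + 5*x^2 + 6*x = x*(x + 2)*(x + 3) = 0.
  ⇒ x = -3, -2, 0

f''(x) = 3*x^2 + 10*x + 6
Second-derivative test at each critical point:
  f''(-3) = 3 > 0 → local minimum
  f''(-2) = -2 < 0 → local maximum
  f''(0) = 6 > 0 → local minimum

Critical points: x = -3 (local minimum); x = -2 (local maximum); x = 0 (local minimum)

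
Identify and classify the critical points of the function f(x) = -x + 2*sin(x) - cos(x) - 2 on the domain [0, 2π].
f'(x) = sin(x) + 2*cos(x) - 1

Solve f'(x) = 0 on [0, 2π]:
  f'(x) = 0 ⇔ sin(x) + 2*cos(x) = 1. Write the left side as R·cos(x + φ) with R = √(2² + (-1)²) = sqrt(5), cos φ = 2*sqrt(5)/5, sin φ = -sqrt(5)/5; then cos(x + φ) = sqrt(5)/5. Solve for x and keep the solutions lying in [0, 2π].
  ⇒ x = pi/2 ≈ 1.5708, -atan(3/4) + 2*pi ≈ 5.6397

f''(x) = -2*sin(x) + cos(x)
Second-derivative test at each critical point:
  f''(1.5708) = -2 < 0 → local maximum
  f''(5.6397) = 2 > 0 → local minimum

Critical points: x = pi/2 ≈ 1.5708 (local maximum); x = -atan(3/4) + 2*pi ≈ 5.6397 (local minimum)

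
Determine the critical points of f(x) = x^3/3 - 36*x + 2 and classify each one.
f'(x) = x^2 - 36

Solve f'(x) = 0:
  Factor: x^2 - 36 = (x - 6)*(x + 6) = 0.
  ⇒ x = -6, 6

f''(x) = 2*x
Second-derivative test at each critical point:
  f''(-6) = -12 < 0 → local maximum
  f''(6) = 12 > 0 → local minimum

Critical points: x = -6 (local maximum); x = 6 (local minimum)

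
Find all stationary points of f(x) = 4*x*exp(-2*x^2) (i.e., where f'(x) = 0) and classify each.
f'(x) = 4*(1 - 4*x^2)*exp(-2*x^2)

Solve f'(x) = 0:
  f'(x) = (4 - 16*x^2)·exp(-2*x^2) and exp(-2*x^2) > 0 for every x, so f'(x) = 0 ⇔ 4 - 16*x^2 = 0.
  Factor: 4 - 16*x^2 = -4*(2*x - 1)*(2*x + 1) = 0.
  ⇒ x = -1/2, 1/2

f''(x) = (64*x^3 - 48*x)*exp(-2*x^2)
Second-derivative test at each critical point:
  f''(-1/2) = 9.7045 > 0 → local minimum
  f''(1/2) = -9.7045 < 0 → local maximum

Critical points: x = -1/2 (local minimum); x = 1/2 (local maximum)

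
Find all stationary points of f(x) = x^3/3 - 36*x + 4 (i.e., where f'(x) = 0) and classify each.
f'(x) = x^2 - 36

Solve f'(x) = 0:
  Factor: x^2 - 36 = (x - 6)*(x + 6) = 0.
  ⇒ x = -6, 6

f''(x) = 2*x
Second-derivative test at each critical point:
  f''(-6) = -12 < 0 → local maximum
  f''(6) = 12 > 0 → local minimum

Critical points: x = -6 (local maximum); x = 6 (local minimum)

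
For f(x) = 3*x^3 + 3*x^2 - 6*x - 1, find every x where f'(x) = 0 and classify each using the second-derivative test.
f'(x) = 9*x^2 + 6*x - 6

Solve f'(x) = 0:
  Factor: 9*x^2 + 6*x - 6 = 3*(3*x^2 + 2*x - 2); 3*x^2 + 2*x - 2 = 0 has no rational roots; quadratic formula: x = (-2 ± √28)/6.
  ⇒ x = -sqrt(7)/3 - 1/3 ≈ -1.2153, -1/3 + sqrt(7)/3 ≈ 0.5486

f''(x) = 18*x + 6
Second-derivative test at each critical point:
  f''(-1.2153) = -15.8745 < 0 → local maximum
  f''(0.5486) = 15.8745 > 0 → local minimum

Critical points: x = -sqrt(7)/3 - 1/3 ≈ -1.2153 (local maximum); x = -1/3 + sqrt(7)/3 ≈ 0.5486 (local minimum)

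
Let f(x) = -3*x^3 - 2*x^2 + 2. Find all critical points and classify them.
f'(x) = x*(-9*x - 4)

Solve f'(x) = 0:
  Factor: -9*x^2 - 4*x = -x*(9*x + 4) = 0.
  ⇒ x = -4/9, 0

f''(x) = -18*x - 4
Second-derivative test at each critical point:
  f''(-4/9) = 4 > 0 → local minimum
  f''(0) = -4 < 0 → local maximum

Critical points: x = -4/9 (local minimum); x = 0 (local maximum)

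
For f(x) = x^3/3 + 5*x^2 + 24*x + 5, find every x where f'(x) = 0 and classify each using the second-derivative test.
f'(x) = x^2 + 10*x + 24

Solve f'(x) = 0:
  Factor: x^2 + 10*x + 24 = (x + 4)*(x + 6) = 0.
  ⇒ x = -6, -4

f''(x) = 2*x + 10
Second-derivative test at each critical point:
  f''(-6) = -2 < 0 → local maximum
  f''(-4) = 2 > 0 → local minimum

Critical points: x = -6 (local maximum); x = -4 (local minimum)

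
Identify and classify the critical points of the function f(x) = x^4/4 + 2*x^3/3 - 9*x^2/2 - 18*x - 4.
f'(x) = x^3 + 2*x^2 - 9*x - 18

Solve f'(x) = 0:
  Factor: x^3 + 2*x^2 - 9*x - 18 = (x - 3)*(x + 2)*(x + 3) = 0.
  ⇒ x = -3, -2, 3

f''(x) = 3*x^2 + 4*x - 9
Second-derivative test at each critical point:
  f''(-3) = 6 > 0 → local minimum
  f''(-2) = -5 < 0 → local maximum
  f''(3) = 30 > 0 → local minimum

Critical points: x = -3 (local minimum); x = -2 (local maximum); x = 3 (local minimum)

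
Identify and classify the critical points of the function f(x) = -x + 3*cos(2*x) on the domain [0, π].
f'(x) = -6*sin(2*x) - 1

Solve f'(x) = 0 on [0, π]:
  f'(x) = 0 ⇔ sin(2*x) = -1/6, i.e. 2*x = arcsin(-1/6) + 2nπ or 2*x = π − arcsin(-1/6) + 2nπ; keep the solutions lying in [0, π].
  ⇒ x = asin(1/6)/2 + pi/2 ≈ 1.6545, pi - asin(1/6)/2 ≈ 3.0579

f''(x) = -12*cos(2*x)
Second-derivative test at each critical point:
  f''(1.6545) = 11.8322 > 0 → local minimum
  f''(3.0579) = -11.8322 < 0 → local maximum

Critical points: x = asin(1/6)/2 + pi/2 ≈ 1.6545 (local minimum); x = pi - asin(1/6)/2 ≈ 3.0579 (local maximum)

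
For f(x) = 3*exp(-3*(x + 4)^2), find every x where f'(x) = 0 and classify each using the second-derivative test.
f'(x) = 18*(-x - 4)*exp(-3*(x + 4)^2)

Solve f'(x) = 0:
  f'(x) = (-18*x - 72)·exp(-3*(x + 4)^2) and exp(-3*(x + 4)^2) > 0 for every x, so f'(x) = 0 ⇔ -18*x - 72 = 0.
  Factor: -18*x - 72 = -18*(x + 4) = 0.
  ⇒ x = -4

f''(x) = 18*(6*(x + 4)^2 - 1)*exp(-3*(x + 4)^2)
Second-derivative test at each critical point:
  f''(-4) = -18 < 0 → local maximum

Critical points: x = -4 (local maximum)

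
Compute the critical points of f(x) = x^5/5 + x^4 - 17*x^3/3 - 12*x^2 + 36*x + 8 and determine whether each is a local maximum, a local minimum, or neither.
f'(x) = x^4 + 4*x^3 - 17*x^2 - 24*x + 36

Solve f'(x) = 0:
  Factor: x^4 + 4*x^3 - 17*x^2 - 24*x + 36 = (x - 3)*(x - 1)*(x + 2)*(x + 6) = 0.
  ⇒ x = -6, -2, 1, 3

f''(x) = 4*x^3 + 12*x^2 - 34*x - 24
Second-derivative test at each critical point:
  f''(-6) = -252 < 0 → local maximum
  f''(-2) = 60 > 0 → local minimum
  f''(1) = -42 < 0 → local maximum
  f''(3) = 90 > 0 → local minimum

Critical points: x = -6 (local maximum); x = -2 (local minimum); x = 1 (local maximum); x = 3 (local minimum)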